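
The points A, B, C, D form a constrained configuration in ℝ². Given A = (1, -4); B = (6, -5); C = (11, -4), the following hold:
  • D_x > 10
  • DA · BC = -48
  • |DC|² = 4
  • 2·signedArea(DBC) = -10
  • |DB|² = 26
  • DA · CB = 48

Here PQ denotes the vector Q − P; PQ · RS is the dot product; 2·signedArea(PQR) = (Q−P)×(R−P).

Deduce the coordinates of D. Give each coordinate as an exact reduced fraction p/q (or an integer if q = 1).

D = (11, -6)

1. D_x = 11  [2·signedArea(DBC) = -10 ∩ DA · BC = -48]
2. D_y = -6  [2·signedArea(DBC) = -10 ∩ DA · BC = -48]
   → D = (11, -6)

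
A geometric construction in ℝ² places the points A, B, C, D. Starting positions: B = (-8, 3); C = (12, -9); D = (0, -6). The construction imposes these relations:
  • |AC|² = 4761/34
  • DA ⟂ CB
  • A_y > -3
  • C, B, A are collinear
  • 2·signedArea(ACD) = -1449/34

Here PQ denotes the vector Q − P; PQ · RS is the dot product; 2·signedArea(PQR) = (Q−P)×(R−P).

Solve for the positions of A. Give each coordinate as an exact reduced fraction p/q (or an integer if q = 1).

A = (63/34, -99/34)

1. A_x = 63/34  [C, B, A are collinear ∩ DA ⟂ CB]
2. A_y = -99/34  [C, B, A are collinear ∩ DA ⟂ CB]
   → A = (63/34, -99/34)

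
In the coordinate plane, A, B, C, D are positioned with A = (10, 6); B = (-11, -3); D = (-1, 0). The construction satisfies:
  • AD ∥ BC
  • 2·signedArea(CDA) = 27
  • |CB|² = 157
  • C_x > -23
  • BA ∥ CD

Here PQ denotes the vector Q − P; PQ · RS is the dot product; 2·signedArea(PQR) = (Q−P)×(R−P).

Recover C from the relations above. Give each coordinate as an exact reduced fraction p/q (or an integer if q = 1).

C = (-22, -9)

1. C_x = -22  [BA ∥ CD ∩ AD ∥ BC]
2. C_y = -9  [BA ∥ CD ∩ AD ∥ BC]
   → C = (-22, -9)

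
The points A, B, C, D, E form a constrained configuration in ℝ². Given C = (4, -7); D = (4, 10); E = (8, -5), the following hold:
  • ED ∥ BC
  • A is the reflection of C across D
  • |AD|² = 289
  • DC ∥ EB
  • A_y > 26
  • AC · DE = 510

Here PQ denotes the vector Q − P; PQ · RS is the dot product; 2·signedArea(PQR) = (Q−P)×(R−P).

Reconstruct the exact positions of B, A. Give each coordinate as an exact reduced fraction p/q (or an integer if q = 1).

1. B_x = 8  [ED ∥ BC ∩ DC ∥ EB]
2. B_y = -22  [ED ∥ BC ∩ DC ∥ EB]
   → B = (8, -22)
3. A_x = 4  [A is the reflection of C across D]
4. A_y = 27  [A is the reflection of C across D]
   → A = (4, 27)

A = (4, 27)
B = (8, -22)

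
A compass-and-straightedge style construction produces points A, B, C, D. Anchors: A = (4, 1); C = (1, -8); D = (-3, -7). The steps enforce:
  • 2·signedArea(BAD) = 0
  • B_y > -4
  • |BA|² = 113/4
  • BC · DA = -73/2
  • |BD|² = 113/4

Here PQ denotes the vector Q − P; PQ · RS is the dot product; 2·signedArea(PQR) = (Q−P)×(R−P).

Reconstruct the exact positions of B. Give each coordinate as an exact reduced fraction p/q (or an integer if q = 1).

B = (1/2, -3)

1. B_x = 1/2  [2·signedArea(BAD) = 0 ∩ BC · DA = -73/2]
2. B_y = -3  [2·signedArea(BAD) = 0 ∩ BC · DA = -73/2]
   → B = (1/2, -3)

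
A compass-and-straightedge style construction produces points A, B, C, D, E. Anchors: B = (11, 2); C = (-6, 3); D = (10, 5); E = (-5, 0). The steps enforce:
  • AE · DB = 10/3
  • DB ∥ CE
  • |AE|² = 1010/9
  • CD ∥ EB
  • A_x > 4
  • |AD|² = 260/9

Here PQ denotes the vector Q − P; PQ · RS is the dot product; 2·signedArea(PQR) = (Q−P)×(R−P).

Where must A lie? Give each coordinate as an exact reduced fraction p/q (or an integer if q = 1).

A = (14/3, 13/3)

1. A_x = 14/3  [line -1·x + 3·y + -25/3 = 0 ∩ |AE|² = 1010/9]
2. A_y = 13/3  [line -1·x + 3·y + -25/3 = 0 ∩ |AE|² = 1010/9]
   → A = (14/3, 13/3)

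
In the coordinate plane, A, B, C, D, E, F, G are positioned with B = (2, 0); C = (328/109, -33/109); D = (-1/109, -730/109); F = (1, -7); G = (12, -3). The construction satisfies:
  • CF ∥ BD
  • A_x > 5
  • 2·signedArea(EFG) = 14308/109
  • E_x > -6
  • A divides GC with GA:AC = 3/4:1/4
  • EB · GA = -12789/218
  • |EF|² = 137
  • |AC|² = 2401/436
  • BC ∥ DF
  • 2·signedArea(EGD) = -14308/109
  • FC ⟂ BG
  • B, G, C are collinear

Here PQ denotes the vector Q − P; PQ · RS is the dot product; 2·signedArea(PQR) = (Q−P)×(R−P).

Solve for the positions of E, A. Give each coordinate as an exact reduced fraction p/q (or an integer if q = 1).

1. E_x = -652/109  [2·signedArea(EGD) = -14308/109 ∩ 2·signedArea(EFG) = 14308/109]
2. E_y = 261/109  [2·signedArea(EGD) = -14308/109 ∩ 2·signedArea(EFG) = 14308/109]
   → E = (-652/109, 261/109)
3. A_x = 573/109  [EB · GA = -12789/218 ∩ A divides GC with GA:AC = 3/4:1/4]
4. A_y = -213/218  [EB · GA = -12789/218 ∩ A divides GC with GA:AC = 3/4:1/4]
   → A = (573/109, -213/218)

A = (573/109, -213/218)
E = (-652/109, 261/109)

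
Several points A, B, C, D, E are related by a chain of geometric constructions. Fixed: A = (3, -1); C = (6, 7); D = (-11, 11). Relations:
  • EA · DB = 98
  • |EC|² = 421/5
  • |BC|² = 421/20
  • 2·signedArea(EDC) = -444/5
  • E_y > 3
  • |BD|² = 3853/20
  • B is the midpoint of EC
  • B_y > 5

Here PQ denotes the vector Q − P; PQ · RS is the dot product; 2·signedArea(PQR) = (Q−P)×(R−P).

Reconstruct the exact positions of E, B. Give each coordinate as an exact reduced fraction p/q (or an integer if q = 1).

1. E_x = -13/5  [line 4·x + 17·y + -271/5 = 0 ∩ |EC|² = 421/5]
2. E_y = 19/5  [line 4·x + 17·y + -271/5 = 0 ∩ |EC|² = 421/5]
   → E = (-13/5, 19/5)
3. B_x = 17/10  [B is the midpoint of EC]
4. B_y = 27/5  [B is the midpoint of EC]
   → B = (17/10, 27/5)

B = (17/10, 27/5)
E = (-13/5, 19/5)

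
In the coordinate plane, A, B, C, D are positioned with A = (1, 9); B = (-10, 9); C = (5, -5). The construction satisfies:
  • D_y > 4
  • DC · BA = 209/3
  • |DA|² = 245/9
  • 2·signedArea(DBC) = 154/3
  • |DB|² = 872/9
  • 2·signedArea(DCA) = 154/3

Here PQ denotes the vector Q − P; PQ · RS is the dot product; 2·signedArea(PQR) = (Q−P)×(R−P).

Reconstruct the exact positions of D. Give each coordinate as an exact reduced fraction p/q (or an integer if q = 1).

D = (-4/3, 13/3)

1. D_x = -4/3  [2·signedArea(DCA) = 154/3 ∩ 2·signedArea(DBC) = 154/3]
2. D_y = 13/3  [2·signedArea(DCA) = 154/3 ∩ 2·signedArea(DBC) = 154/3]
   → D = (-4/3, 13/3)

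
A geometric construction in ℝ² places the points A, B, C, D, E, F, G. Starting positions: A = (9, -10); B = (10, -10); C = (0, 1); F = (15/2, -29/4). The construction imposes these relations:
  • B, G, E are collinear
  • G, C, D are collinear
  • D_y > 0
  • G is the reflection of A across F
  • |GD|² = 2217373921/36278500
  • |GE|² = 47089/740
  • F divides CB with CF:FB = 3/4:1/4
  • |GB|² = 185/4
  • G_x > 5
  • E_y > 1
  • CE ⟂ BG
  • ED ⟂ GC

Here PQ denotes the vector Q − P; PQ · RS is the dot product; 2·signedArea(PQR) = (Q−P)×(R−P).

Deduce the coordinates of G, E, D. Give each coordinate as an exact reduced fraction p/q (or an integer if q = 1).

D = (11616/49025, 38377/49025)
E = (242/185, 361/185)
G = (6, -9/2)

1. G_x = 6  [G is the reflection of A across F]
2. G_y = -9/2  [G is the reflection of A across F]
   → G = (6, -9/2)
3. E_x = 242/185  [B, G, E are collinear ∩ CE ⟂ BG]
4. E_y = 361/185  [B, G, E are collinear ∩ CE ⟂ BG]
   → E = (242/185, 361/185)
5. D_x = 11616/49025  [G, C, D are collinear ∩ ED ⟂ GC]
6. D_y = 38377/49025  [G, C, D are collinear ∩ ED ⟂ GC]
   → D = (11616/49025, 38377/49025)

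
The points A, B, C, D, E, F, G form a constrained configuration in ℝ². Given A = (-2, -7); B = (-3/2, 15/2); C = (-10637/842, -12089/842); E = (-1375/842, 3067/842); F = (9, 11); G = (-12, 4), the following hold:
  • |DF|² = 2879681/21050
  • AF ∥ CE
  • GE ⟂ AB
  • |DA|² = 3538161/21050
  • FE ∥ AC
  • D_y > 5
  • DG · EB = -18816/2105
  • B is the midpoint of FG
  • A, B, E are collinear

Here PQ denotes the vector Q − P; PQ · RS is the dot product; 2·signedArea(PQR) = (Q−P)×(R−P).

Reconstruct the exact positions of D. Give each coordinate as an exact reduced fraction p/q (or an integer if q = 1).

D = (-6539/4210, 25079/4210)

1. D_x = -6539/4210  [line -56/421·x + -1624/421·y + 47936/2105 = 0 ∩ |DA|² = 3538161/21050]
2. D_y = 25079/4210  [line -56/421·x + -1624/421·y + 47936/2105 = 0 ∩ |DA|² = 3538161/21050]
   → D = (-6539/4210, 25079/4210)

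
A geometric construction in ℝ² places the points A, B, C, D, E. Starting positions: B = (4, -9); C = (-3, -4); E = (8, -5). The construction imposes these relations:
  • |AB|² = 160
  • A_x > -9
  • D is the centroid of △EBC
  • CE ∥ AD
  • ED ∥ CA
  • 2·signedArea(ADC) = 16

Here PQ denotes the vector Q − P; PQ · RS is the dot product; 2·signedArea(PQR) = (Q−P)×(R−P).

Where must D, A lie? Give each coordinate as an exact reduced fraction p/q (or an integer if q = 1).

1. D_x = 3  [D is the centroid of △EBC]
2. D_y = -6  [D is the centroid of △EBC]
   → D = (3, -6)
3. A_x = -8  [CE ∥ AD ∩ ED ∥ CA]
4. A_y = -5  [CE ∥ AD ∩ ED ∥ CA]
   → A = (-8, -5)

A = (-8, -5)
D = (3, -6)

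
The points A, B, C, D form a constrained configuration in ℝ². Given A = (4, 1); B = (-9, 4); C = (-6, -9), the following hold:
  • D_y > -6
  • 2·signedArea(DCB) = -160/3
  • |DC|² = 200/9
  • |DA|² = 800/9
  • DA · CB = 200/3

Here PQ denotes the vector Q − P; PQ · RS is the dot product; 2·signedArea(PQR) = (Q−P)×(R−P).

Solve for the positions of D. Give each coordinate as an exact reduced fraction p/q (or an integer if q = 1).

1. D_x = -8/3  [DA · CB = 200/3 ∩ 2·signedArea(DCB) = -160/3]
2. D_y = -17/3  [DA · CB = 200/3 ∩ 2·signedArea(DCB) = -160/3]
   → D = (-8/3, -17/3)

D = (-8/3, -17/3)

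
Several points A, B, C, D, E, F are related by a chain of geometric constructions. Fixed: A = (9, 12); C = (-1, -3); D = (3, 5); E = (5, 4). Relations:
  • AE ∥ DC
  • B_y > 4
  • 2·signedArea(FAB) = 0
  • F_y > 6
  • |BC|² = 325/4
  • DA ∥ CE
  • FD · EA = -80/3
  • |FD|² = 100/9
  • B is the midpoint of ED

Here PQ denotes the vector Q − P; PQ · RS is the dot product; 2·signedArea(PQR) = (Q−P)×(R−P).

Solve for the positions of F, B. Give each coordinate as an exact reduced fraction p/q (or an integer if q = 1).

B = (4, 9/2)
F = (17/3, 7)

1. B_x = 4  [B is the midpoint of ED]
2. B_y = 9/2  [B is the midpoint of ED]
   → B = (4, 9/2)
3. F_x = 17/3  [2·signedArea(FAB) = 0 ∩ FD · EA = -80/3]
4. F_y = 7  [2·signedArea(FAB) = 0 ∩ FD · EA = -80/3]
   → F = (17/3, 7)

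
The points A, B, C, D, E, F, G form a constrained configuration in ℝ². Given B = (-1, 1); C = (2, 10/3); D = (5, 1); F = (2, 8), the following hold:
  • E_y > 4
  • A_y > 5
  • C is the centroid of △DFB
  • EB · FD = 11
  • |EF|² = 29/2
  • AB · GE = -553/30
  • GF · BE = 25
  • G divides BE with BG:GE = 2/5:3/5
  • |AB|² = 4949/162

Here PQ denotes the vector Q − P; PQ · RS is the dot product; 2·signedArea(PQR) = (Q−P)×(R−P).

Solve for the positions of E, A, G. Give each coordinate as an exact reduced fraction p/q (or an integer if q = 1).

A = (5/2, 95/18)
E = (7/2, 9/2)
G = (4/5, 12/5)

1. E_x = 7/2  [line -3·x + 7·y + -21 = 0 ∩ |EF|² = 29/2]
2. E_y = 9/2  [line -3·x + 7·y + -21 = 0 ∩ |EF|² = 29/2]
   → E = (7/2, 9/2)
3. G_x = 4/5  [G divides BE with BG:GE = 2/5:3/5]
4. G_y = 12/5  [G divides BE with BG:GE = 2/5:3/5]
   → G = (4/5, 12/5)
5. A_x = 5/2  [line -27/10·x + -21/10·y + 107/6 = 0 ∩ |AB|² = 4949/162]
6. A_y = 95/18  [line -27/10·x + -21/10·y + 107/6 = 0 ∩ |AB|² = 4949/162]
   → A = (5/2, 95/18)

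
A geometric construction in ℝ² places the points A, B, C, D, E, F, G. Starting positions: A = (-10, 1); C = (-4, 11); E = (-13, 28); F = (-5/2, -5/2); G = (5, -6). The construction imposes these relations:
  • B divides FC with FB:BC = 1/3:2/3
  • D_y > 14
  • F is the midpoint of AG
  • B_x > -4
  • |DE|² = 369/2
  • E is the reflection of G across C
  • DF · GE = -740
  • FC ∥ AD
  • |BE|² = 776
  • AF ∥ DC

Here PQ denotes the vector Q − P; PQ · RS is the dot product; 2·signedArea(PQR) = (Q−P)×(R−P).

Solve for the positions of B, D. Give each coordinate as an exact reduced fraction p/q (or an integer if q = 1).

B = (-3, 2)
D = (-23/2, 29/2)

1. B_x = -3  [B divides FC with FB:BC = 1/3:2/3]
2. B_y = 2  [B divides FC with FB:BC = 1/3:2/3]
   → B = (-3, 2)
3. D_x = -23/2  [AF ∥ DC ∩ FC ∥ AD]
4. D_y = 29/2  [AF ∥ DC ∩ FC ∥ AD]
   → D = (-23/2, 29/2)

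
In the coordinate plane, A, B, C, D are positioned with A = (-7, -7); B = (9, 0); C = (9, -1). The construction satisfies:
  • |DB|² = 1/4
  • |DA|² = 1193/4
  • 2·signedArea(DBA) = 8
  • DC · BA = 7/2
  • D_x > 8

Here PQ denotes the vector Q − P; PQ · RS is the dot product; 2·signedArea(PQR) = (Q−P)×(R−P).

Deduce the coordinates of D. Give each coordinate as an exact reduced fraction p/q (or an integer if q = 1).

D = (9, -1/2)

1. D_x = 9  [2·signedArea(DBA) = 8 ∩ DC · BA = 7/2]
2. D_y = -1/2  [2·signedArea(DBA) = 8 ∩ DC · BA = 7/2]
   → D = (9, -1/2)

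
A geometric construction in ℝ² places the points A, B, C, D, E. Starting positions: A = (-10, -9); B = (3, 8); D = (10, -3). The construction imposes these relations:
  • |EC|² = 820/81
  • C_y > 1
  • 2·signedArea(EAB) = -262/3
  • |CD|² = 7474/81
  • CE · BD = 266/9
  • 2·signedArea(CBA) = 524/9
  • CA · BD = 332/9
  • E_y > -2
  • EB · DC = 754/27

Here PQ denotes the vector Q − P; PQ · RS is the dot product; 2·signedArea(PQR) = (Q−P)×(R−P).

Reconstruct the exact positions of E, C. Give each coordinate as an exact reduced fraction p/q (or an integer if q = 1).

1. C_x = 5/3  [CA · BD = 332/9 ∩ 2·signedArea(CBA) = 524/9]
2. C_y = 16/9  [CA · BD = 332/9 ∩ 2·signedArea(CBA) = 524/9]
   → C = (5/3, 16/9)
3. E_x = 1  [EB · DC = 754/27 ∩ 2·signedArea(EAB) = -262/3]
4. E_y = -4/3  [EB · DC = 754/27 ∩ 2·signedArea(EAB) = -262/3]
   → E = (1, -4/3)

C = (5/3, 16/9)
E = (1, -4/3)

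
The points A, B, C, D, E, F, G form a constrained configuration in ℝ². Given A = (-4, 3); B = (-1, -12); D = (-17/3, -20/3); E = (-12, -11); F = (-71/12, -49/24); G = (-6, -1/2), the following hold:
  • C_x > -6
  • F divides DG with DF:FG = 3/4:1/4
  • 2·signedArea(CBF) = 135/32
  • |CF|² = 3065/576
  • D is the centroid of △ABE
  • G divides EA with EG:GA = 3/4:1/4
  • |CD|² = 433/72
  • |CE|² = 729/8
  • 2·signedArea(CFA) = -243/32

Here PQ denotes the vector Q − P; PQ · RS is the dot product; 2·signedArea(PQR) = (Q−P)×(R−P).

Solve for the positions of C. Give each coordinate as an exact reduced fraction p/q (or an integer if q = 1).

C = (-21/4, -17/4)

1. C_x = -21/4  [2·signedArea(CBF) = 135/32 ∩ 2·signedArea(CFA) = -243/32]
2. C_y = -17/4  [2·signedArea(CBF) = 135/32 ∩ 2·signedArea(CFA) = -243/32]
   → C = (-21/4, -17/4)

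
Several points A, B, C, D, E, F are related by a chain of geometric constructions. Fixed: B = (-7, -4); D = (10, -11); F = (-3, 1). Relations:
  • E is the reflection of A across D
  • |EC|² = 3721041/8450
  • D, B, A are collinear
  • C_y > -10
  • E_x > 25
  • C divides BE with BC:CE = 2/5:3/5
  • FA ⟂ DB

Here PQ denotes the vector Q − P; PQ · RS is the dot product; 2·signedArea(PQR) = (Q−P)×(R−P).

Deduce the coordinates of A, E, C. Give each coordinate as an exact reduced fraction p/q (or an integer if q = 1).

A = (-1805/338, -1583/338)
C = (5016/845, -7881/845)
E = (8565/338, -5853/338)

1. A_x = -1805/338  [D, B, A are collinear ∩ FA ⟂ DB]
2. A_y = -1583/338  [D, B, A are collinear ∩ FA ⟂ DB]
   → A = (-1805/338, -1583/338)
3. E_x = 8565/338  [E is the reflection of A across D]
4. E_y = -5853/338  [E is the reflection of A across D]
   → E = (8565/338, -5853/338)
5. C_x = 5016/845  [C divides BE with BC:CE = 2/5:3/5]
6. C_y = -7881/845  [C divides BE with BC:CE = 2/5:3/5]
   → C = (5016/845, -7881/845)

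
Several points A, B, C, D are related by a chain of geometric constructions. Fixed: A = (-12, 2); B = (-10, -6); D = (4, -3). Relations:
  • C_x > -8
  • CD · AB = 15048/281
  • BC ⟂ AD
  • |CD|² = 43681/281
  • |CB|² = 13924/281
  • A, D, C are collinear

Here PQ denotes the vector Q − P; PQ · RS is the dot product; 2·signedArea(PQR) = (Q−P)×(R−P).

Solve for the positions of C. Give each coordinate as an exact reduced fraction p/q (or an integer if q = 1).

1. C_x = -2220/281  [A, D, C are collinear ∩ BC ⟂ AD]
2. C_y = 202/281  [A, D, C are collinear ∩ BC ⟂ AD]
   → C = (-2220/281, 202/281)

C = (-2220/281, 202/281)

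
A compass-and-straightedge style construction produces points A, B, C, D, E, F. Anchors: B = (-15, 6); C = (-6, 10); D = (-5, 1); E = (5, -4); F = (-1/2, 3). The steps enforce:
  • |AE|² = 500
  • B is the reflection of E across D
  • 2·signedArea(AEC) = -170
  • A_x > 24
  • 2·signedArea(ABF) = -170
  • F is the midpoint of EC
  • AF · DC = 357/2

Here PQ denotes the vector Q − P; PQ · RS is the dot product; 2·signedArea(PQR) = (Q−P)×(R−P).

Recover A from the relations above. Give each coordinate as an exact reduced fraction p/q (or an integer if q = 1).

A = (25, -14)

1. A_x = 25  [2·signedArea(ABF) = -170 ∩ 2·signedArea(AEC) = -170]
2. A_y = -14  [2·signedArea(ABF) = -170 ∩ 2·signedArea(AEC) = -170]
   → A = (25, -14)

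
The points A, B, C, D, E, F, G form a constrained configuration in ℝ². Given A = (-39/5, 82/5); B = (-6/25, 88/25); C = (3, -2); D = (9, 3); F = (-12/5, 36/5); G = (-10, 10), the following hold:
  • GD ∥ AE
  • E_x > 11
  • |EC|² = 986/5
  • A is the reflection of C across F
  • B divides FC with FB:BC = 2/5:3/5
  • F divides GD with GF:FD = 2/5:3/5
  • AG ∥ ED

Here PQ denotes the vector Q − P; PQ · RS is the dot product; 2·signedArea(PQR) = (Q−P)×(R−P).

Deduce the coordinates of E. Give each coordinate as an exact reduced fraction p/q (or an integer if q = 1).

E = (56/5, 47/5)

1. E_x = 56/5  [AG ∥ ED ∩ GD ∥ AE]
2. E_y = 47/5  [AG ∥ ED ∩ GD ∥ AE]
   → E = (56/5, 47/5)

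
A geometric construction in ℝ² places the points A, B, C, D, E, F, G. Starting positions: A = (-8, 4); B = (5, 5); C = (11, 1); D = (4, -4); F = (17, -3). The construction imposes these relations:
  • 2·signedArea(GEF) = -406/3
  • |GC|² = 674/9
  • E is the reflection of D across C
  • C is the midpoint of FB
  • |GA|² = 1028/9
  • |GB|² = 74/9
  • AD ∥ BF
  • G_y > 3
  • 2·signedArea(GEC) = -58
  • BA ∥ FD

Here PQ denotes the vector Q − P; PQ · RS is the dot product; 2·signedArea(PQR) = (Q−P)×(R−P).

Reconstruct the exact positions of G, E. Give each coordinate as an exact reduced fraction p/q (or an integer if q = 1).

E = (18, 6)
G = (8/3, 10/3)

1. E_x = 18  [E is the reflection of D across C]
2. E_y = 6  [E is the reflection of D across C]
   → E = (18, 6)
3. G_x = 8/3  [2·signedArea(GEF) = -406/3 ∩ 2·signedArea(GEC) = -58]
4. G_y = 10/3  [2·signedArea(GEF) = -406/3 ∩ 2·signedArea(GEC) = -58]
   → G = (8/3, 10/3)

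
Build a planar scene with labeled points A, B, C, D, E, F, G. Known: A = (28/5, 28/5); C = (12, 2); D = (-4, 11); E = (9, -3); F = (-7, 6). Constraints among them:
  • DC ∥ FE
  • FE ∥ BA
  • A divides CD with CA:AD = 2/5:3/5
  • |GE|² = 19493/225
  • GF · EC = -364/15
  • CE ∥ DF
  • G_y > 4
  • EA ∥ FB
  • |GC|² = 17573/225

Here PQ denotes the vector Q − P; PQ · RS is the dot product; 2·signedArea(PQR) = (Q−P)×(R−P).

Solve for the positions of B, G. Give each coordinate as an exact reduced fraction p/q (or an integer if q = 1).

1. B_x = -52/5  [FE ∥ BA ∩ EA ∥ FB]
2. B_y = 73/5  [FE ∥ BA ∩ EA ∥ FB]
   → B = (-52/5, 73/5)
3. G_x = 53/15  [line -3·x + -5·y + 499/15 = 0 ∩ |GE|² = 19493/225]
4. G_y = 68/15  [line -3·x + -5·y + 499/15 = 0 ∩ |GE|² = 19493/225]
   → G = (53/15, 68/15)

B = (-52/5, 73/5)
G = (53/15, 68/15)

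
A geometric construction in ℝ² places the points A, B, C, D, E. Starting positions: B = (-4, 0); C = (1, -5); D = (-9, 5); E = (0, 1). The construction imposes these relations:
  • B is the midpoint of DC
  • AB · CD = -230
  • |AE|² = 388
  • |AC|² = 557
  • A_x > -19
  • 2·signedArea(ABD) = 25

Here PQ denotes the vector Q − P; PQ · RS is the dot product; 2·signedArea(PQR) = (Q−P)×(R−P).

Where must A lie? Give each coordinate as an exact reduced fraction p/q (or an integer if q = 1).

A = (-18, 9)

1. A_x = -18  [2·signedArea(ABD) = 25 ∩ AB · CD = -230]
2. A_y = 9  [2·signedArea(ABD) = 25 ∩ AB · CD = -230]
   → A = (-18, 9)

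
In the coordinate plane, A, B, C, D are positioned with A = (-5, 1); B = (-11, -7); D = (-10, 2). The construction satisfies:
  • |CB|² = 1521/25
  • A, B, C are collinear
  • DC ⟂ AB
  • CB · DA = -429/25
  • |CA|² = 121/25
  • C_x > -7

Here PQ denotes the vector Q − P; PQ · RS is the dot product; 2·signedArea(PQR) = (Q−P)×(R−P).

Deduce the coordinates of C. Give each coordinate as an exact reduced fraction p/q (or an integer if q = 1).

1. C_x = -158/25  [A, B, C are collinear ∩ DC ⟂ AB]
2. C_y = -19/25  [A, B, C are collinear ∩ DC ⟂ AB]
   → C = (-158/25, -19/25)

C = (-158/25, -19/25)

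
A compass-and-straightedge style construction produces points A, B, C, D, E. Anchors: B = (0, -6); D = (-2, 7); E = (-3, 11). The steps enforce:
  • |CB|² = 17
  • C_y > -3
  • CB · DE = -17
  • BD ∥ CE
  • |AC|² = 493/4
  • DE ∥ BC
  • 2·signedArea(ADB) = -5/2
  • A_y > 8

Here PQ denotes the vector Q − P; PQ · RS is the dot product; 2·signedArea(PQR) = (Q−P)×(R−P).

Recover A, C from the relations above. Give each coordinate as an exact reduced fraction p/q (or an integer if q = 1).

A = (-5/2, 9)
C = (-1, -2)

1. C_x = -1  [BD ∥ CE ∩ DE ∥ BC]
2. C_y = -2  [BD ∥ CE ∩ DE ∥ BC]
   → C = (-1, -2)
3. A_x = -5/2  [line 13·x + 2·y + 29/2 = 0 ∩ |AC|² = 493/4]
4. A_y = 9  [line 13·x + 2·y + 29/2 = 0 ∩ |AC|² = 493/4]
   → A = (-5/2, 9)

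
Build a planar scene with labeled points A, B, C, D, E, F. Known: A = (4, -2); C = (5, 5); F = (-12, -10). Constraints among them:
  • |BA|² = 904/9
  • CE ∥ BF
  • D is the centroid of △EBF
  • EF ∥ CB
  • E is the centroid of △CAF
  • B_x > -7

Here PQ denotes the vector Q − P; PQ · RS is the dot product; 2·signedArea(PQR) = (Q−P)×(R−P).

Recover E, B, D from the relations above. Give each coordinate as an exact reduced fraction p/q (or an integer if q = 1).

1. E_x = -1  [E is the centroid of △CAF]
2. E_y = -7/3  [E is the centroid of △CAF]
   → E = (-1, -7/3)
3. B_x = -6  [CE ∥ BF ∩ EF ∥ CB]
4. B_y = -8/3  [CE ∥ BF ∩ EF ∥ CB]
   → B = (-6, -8/3)
5. D_x = -19/3  [D is the centroid of △EBF]
6. D_y = -5  [D is the centroid of △EBF]
   → D = (-19/3, -5)

B = (-6, -8/3)
D = (-19/3, -5)
E = (-1, -7/3)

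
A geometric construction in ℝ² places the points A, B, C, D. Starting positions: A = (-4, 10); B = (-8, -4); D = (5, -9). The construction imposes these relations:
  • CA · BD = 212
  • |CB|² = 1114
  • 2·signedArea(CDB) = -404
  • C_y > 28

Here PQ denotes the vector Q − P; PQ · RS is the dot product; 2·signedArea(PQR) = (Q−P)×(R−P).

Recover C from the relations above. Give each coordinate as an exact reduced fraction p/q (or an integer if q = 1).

C = (-13, 29)

1. C_x = -13  [2·signedArea(CDB) = -404 ∩ CA · BD = 212]
2. C_y = 29  [2·signedArea(CDB) = -404 ∩ CA · BD = 212]
   → C = (-13, 29)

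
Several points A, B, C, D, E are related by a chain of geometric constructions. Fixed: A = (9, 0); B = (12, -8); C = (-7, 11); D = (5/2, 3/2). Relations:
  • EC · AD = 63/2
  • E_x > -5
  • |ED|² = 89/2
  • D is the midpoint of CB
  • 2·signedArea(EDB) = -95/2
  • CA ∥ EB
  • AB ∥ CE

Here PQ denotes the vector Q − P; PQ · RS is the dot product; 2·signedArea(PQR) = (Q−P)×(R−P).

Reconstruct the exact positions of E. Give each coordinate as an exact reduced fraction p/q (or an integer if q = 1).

1. E_x = -4  [CA ∥ EB ∩ AB ∥ CE]
2. E_y = 3  [CA ∥ EB ∩ AB ∥ CE]
   → E = (-4, 3)

E = (-4, 3)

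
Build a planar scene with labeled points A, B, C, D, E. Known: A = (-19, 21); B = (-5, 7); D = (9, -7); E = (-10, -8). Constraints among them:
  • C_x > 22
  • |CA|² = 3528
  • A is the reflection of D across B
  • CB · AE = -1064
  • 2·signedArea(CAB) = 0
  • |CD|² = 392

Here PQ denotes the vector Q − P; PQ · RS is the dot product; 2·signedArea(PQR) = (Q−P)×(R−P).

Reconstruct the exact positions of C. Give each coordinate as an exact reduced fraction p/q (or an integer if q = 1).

1. C_x = 23  [2·signedArea(CAB) = 0 ∩ CB · AE = -1064]
2. C_y = -21  [2·signedArea(CAB) = 0 ∩ CB · AE = -1064]
   → C = (23, -21)

C = (23, -21)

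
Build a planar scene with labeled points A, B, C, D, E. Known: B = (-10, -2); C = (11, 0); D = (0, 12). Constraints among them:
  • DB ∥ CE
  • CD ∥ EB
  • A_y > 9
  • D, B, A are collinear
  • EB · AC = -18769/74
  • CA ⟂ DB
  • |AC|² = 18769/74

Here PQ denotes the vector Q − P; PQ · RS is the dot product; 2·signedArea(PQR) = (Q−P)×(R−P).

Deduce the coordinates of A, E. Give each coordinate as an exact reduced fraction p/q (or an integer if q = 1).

A = (-145/74, 685/74)
E = (1, -14)

1. A_x = -145/74  [D, B, A are collinear ∩ CA ⟂ DB]
2. A_y = 685/74  [D, B, A are collinear ∩ CA ⟂ DB]
   → A = (-145/74, 685/74)
3. E_x = 1  [CD ∥ EB ∩ DB ∥ CE]
4. E_y = -14  [CD ∥ EB ∩ DB ∥ CE]
   → E = (1, -14)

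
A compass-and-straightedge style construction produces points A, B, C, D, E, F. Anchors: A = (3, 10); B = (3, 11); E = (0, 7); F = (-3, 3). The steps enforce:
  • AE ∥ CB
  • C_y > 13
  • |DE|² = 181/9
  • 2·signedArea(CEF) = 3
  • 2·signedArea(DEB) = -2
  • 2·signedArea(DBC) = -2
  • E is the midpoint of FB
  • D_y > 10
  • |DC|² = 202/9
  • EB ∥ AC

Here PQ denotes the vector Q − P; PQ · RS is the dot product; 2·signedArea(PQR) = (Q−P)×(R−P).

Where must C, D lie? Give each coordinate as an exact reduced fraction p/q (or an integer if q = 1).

C = (6, 14)
D = (3, 31/3)

1. C_x = 6  [AE ∥ CB ∩ EB ∥ AC]
2. C_y = 14  [AE ∥ CB ∩ EB ∥ AC]
   → C = (6, 14)
3. D_x = 3  [2·signedArea(DBC) = -2 ∩ 2·signedArea(DEB) = -2]
4. D_y = 31/3  [2·signedArea(DBC) = -2 ∩ 2·signedArea(DEB) = -2]
   → D = (3, 31/3)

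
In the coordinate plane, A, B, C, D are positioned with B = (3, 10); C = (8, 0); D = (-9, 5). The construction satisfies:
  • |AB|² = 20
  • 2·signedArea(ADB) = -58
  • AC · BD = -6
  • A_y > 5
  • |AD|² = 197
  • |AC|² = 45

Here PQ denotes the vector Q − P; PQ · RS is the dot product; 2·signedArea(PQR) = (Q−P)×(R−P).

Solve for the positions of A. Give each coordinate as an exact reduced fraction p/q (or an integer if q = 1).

A = (5, 6)

1. A_x = 5  [2·signedArea(ADB) = -58 ∩ AC · BD = -6]
2. A_y = 6  [2·signedArea(ADB) = -58 ∩ AC · BD = -6]
   → A = (5, 6)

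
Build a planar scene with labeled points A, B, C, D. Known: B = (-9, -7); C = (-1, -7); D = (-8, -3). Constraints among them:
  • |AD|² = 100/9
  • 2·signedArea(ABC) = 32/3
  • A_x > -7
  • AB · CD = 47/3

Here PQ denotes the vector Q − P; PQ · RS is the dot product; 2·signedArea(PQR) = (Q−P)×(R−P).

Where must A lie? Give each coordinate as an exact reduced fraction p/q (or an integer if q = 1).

A = (-6, -17/3)

1. A_x = -6  [AB · CD = 47/3 ∩ 2·signedArea(ABC) = 32/3]
2. A_y = -17/3  [AB · CD = 47/3 ∩ 2·signedArea(ABC) = 32/3]
   → A = (-6, -17/3)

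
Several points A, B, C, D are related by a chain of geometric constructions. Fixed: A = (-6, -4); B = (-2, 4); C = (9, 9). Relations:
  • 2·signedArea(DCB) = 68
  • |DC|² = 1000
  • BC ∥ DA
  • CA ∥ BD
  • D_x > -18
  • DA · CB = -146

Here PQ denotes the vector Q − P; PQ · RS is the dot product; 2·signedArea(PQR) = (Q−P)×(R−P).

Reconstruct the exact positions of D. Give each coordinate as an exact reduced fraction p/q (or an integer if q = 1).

1. D_x = -17  [BC ∥ DA ∩ CA ∥ BD]
2. D_y = -9  [BC ∥ DA ∩ CA ∥ BD]
   → D = (-17, -9)

D = (-17, -9)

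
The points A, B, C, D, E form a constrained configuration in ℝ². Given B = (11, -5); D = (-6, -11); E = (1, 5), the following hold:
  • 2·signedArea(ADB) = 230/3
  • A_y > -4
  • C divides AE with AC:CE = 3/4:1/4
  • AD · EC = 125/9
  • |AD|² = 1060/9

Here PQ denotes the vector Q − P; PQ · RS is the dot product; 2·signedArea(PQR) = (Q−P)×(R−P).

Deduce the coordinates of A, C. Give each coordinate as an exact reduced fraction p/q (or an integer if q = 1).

A = (2, -11/3)
C = (5/4, 17/6)

1. A_x = 2  [line -6·x + 17·y + 223/3 = 0 ∩ |AD|² = 1060/9]
2. A_y = -11/3  [line -6·x + 17·y + 223/3 = 0 ∩ |AD|² = 1060/9]
   → A = (2, -11/3)
3. C_x = 5/4  [C divides AE with AC:CE = 3/4:1/4]
4. C_y = 17/6  [C divides AE with AC:CE = 3/4:1/4]
   → C = (5/4, 17/6)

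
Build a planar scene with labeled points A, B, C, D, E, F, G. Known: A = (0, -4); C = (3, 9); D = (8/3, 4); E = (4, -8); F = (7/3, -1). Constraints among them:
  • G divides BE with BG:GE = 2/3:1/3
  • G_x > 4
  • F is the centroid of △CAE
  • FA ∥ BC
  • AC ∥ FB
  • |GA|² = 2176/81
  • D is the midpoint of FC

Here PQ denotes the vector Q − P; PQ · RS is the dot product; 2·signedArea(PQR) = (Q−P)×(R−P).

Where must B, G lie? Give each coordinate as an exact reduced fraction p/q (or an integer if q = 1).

1. B_x = 16/3  [FA ∥ BC ∩ AC ∥ FB]
2. B_y = 12  [FA ∥ BC ∩ AC ∥ FB]
   → B = (16/3, 12)
3. G_x = 40/9  [G divides BE with BG:GE = 2/3:1/3]
4. G_y = -4/3  [G divides BE with BG:GE = 2/3:1/3]
   → G = (40/9, -4/3)

B = (16/3, 12)
G = (40/9, -4/3)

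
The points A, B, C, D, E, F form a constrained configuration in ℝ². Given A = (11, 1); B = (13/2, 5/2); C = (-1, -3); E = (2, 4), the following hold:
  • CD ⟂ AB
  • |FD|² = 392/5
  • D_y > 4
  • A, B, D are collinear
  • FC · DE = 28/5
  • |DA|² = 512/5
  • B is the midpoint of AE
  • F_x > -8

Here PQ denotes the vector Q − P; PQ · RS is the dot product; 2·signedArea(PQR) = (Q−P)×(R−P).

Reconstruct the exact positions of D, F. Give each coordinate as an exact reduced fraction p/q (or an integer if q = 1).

D = (7/5, 21/5)
F = (-7, 7)

1. D_x = 7/5  [A, B, D are collinear ∩ CD ⟂ AB]
2. D_y = 21/5  [A, B, D are collinear ∩ CD ⟂ AB]
   → D = (7/5, 21/5)
3. F_x = -7  [line -3/5·x + 1/5·y + -28/5 = 0 ∩ |FD|² = 392/5]
4. F_y = 7  [line -3/5·x + 1/5·y + -28/5 = 0 ∩ |FD|² = 392/5]
   → F = (-7, 7)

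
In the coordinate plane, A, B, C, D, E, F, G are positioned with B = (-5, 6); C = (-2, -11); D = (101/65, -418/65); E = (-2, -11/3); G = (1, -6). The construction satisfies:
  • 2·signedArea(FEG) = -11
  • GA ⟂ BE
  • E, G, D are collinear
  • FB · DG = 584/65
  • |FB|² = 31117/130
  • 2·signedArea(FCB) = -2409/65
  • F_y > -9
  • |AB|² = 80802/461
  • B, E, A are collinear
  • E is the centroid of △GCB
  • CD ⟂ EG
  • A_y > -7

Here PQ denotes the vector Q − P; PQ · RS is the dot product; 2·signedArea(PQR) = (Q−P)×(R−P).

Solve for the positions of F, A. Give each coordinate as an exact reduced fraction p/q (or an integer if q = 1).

A = (-496/461, -3063/461)
F = (-29/130, -1133/130)

1. F_x = -29/130  [FB · DG = 584/65 ∩ 2·signedArea(FEG) = -11]
2. F_y = -1133/130  [FB · DG = 584/65 ∩ 2·signedArea(FEG) = -11]
   → F = (-29/130, -1133/130)
3. A_x = -496/461  [B, E, A are collinear ∩ GA ⟂ BE]
4. A_y = -3063/461  [B, E, A are collinear ∩ GA ⟂ BE]
   → A = (-496/461, -3063/461)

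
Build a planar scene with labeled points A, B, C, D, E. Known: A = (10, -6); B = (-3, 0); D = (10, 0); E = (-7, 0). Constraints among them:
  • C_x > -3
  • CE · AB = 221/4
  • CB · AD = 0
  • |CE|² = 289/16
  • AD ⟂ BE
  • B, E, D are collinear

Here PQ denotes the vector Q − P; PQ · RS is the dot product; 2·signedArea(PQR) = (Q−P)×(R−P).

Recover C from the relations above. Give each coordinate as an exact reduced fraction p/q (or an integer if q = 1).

1. C_x = -11/4  [CB · AD = 0 ∩ CE · AB = 221/4]
2. C_y = 0  [CB · AD = 0 ∩ CE · AB = 221/4]
   → C = (-11/4, 0)

C = (-11/4, 0)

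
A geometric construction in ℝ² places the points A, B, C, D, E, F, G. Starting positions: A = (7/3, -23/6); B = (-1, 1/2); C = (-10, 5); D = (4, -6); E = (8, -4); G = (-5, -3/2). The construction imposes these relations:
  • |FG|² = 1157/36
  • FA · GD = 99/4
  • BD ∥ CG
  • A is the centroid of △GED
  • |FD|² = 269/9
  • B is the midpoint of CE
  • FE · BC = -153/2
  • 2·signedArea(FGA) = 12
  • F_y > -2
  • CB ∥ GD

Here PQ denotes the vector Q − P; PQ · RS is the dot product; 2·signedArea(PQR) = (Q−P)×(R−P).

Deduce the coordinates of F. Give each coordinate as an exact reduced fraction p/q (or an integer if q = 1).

1. F_x = 2/3  [2·signedArea(FGA) = 12 ∩ FA · GD = 99/4]
2. F_y = -5/3  [2·signedArea(FGA) = 12 ∩ FA · GD = 99/4]
   → F = (2/3, -5/3)

F = (2/3, -5/3)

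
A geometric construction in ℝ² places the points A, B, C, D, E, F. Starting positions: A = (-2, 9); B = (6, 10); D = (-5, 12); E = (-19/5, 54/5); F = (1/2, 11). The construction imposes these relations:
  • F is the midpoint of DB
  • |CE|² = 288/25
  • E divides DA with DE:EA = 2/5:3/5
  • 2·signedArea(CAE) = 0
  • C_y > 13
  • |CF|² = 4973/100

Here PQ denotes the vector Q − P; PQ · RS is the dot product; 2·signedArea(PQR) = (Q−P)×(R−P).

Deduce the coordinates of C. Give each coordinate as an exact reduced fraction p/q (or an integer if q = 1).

C = (-31/5, 66/5)

1. C_x = -31/5  [line -9/5·x + -9/5·y + 63/5 = 0 ∩ |CF|² = 4973/100]
2. C_y = 66/5  [line -9/5·x + -9/5·y + 63/5 = 0 ∩ |CF|² = 4973/100]
   → C = (-31/5, 66/5)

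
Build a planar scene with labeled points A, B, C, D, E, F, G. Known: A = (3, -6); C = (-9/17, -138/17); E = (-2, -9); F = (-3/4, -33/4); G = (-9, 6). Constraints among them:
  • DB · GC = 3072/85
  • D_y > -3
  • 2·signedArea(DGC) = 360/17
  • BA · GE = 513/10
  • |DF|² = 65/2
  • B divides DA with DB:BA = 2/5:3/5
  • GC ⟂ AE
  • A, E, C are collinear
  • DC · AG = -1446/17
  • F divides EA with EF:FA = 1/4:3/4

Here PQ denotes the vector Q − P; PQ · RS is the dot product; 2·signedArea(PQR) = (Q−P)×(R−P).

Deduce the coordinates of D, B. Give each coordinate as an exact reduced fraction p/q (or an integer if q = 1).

1. D_x = -9/4  [2·signedArea(DGC) = 360/17 ∩ DC · AG = -1446/17]
2. D_y = -11/4  [2·signedArea(DGC) = 360/17 ∩ DC · AG = -1446/17]
   → D = (-9/4, -11/4)
3. B_x = -3/20  [DB · GC = 3072/85 ∩ B divides DA with DB:BA = 2/5:3/5]
4. B_y = -81/20  [DB · GC = 3072/85 ∩ B divides DA with DB:BA = 2/5:3/5]
   → B = (-3/20, -81/20)

B = (-3/20, -81/20)
D = (-9/4, -11/4)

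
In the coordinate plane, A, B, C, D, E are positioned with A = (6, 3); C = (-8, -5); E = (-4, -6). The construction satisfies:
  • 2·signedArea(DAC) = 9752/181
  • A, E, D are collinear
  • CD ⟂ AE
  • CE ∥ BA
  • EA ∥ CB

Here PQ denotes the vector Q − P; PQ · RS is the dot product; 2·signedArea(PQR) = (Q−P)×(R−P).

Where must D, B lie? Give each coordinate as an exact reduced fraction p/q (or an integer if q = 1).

1. D_x = -1034/181  [A, E, D are collinear ∩ CD ⟂ AE]
2. D_y = -1365/181  [A, E, D are collinear ∩ CD ⟂ AE]
   → D = (-1034/181, -1365/181)
3. B_x = 2  [CE ∥ BA ∩ EA ∥ CB]
4. B_y = 4  [CE ∥ BA ∩ EA ∥ CB]
   → B = (2, 4)

B = (2, 4)
D = (-1034/181, -1365/181)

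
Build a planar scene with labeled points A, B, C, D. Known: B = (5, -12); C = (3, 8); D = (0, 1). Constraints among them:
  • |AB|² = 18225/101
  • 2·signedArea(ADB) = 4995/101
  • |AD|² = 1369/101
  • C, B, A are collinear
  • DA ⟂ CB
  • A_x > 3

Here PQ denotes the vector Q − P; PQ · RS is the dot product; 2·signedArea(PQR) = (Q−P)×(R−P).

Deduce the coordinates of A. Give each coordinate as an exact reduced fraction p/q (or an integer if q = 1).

A = (370/101, 138/101)

1. A_x = 370/101  [C, B, A are collinear ∩ DA ⟂ CB]
2. A_y = 138/101  [C, B, A are collinear ∩ DA ⟂ CB]
   → A = (370/101, 138/101)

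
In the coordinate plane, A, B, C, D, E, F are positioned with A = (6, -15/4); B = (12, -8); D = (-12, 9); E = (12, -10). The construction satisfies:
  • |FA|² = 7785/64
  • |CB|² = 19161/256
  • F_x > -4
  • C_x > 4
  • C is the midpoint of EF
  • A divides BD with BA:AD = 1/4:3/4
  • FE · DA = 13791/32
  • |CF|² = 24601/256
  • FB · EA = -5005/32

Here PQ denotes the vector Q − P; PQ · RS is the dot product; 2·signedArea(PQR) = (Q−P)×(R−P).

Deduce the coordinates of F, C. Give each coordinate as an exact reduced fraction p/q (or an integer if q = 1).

1. F_x = -3  [FE · DA = 13791/32 ∩ FB · EA = -5005/32]
2. F_y = 21/8  [FE · DA = 13791/32 ∩ FB · EA = -5005/32]
   → F = (-3, 21/8)
3. C_x = 9/2  [C is the midpoint of EF]
4. C_y = -59/16  [C is the midpoint of EF]
   → C = (9/2, -59/16)

C = (9/2, -59/16)
F = (-3, 21/8)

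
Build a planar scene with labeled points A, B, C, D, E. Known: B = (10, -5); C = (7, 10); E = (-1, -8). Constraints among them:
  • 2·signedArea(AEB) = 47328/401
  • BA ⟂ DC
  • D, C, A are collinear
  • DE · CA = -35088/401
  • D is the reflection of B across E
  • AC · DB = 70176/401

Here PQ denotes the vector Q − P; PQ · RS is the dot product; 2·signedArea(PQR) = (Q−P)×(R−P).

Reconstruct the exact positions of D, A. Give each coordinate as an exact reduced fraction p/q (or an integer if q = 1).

1. D_x = -12  [D is the reflection of B across E]
2. D_y = -11  [D is the reflection of B across E]
   → D = (-12, -11)
3. A_x = 356/401  [D, C, A are collinear ∩ BA ⟂ DC]
4. A_y = 1301/401  [D, C, A are collinear ∩ BA ⟂ DC]
   → A = (356/401, 1301/401)

A = (356/401, 1301/401)
D = (-12, -11)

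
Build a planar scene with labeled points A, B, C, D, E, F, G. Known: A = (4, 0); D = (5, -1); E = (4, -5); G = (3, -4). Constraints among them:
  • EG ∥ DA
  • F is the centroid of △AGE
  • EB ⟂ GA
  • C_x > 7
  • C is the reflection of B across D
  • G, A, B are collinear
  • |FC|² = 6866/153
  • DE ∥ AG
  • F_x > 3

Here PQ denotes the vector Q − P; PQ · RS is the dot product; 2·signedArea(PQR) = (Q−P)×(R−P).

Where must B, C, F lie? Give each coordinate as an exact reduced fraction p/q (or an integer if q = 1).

B = (48/17, -80/17)
C = (122/17, 46/17)
F = (11/3, -3)

1. B_x = 48/17  [G, A, B are collinear ∩ EB ⟂ GA]
2. B_y = -80/17  [G, A, B are collinear ∩ EB ⟂ GA]
   → B = (48/17, -80/17)
3. C_x = 122/17  [C is the reflection of B across D]
4. C_y = 46/17  [C is the reflection of B across D]
   → C = (122/17, 46/17)
5. F_x = 11/3  [F is the centroid of △AGE]
6. F_y = -3  [F is the centroid of △AGE]
   → F = (11/3, -3)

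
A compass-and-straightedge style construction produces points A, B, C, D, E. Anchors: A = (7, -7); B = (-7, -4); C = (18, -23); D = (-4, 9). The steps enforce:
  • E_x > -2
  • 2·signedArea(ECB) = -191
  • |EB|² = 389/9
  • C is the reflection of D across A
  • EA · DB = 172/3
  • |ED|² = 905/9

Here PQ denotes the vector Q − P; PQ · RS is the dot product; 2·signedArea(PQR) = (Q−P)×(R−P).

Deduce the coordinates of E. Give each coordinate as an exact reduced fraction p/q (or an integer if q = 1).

1. E_x = -4/3  [EA · DB = 172/3 ∩ 2·signedArea(ECB) = -191]
2. E_y = -2/3  [EA · DB = 172/3 ∩ 2·signedArea(ECB) = -191]
   → E = (-4/3, -2/3)

E = (-4/3, -2/3)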